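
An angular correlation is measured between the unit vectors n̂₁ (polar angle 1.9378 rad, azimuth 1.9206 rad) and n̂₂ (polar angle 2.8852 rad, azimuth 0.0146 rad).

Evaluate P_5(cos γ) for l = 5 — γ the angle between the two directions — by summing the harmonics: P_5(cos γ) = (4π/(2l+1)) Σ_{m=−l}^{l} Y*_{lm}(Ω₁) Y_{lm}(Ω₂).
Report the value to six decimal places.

0.345188

Term-by-term m-sum for l=5 (normalisation 4π/11 = 1.142397):
  [-5]  conj(Y_{5,-5})(Ω₁) = (-0.323640, -0.058298) ; Y_{5,-5}(Ω₂) = (0.000485, -0.000036) ; Δ = (-0.000159, -0.000017)
  [-4]  conj(Y_{5,-4})(Ω₁) = (-0.068256, -0.393893) ; Y_{5,-4}(Ω₂) = (-0.005862, 0.000343) ; Δ = (0.000535, 0.002285)
  [-3]  conj(Y_{5,-3})(Ω₁) = (0.038732, -0.022248) ; Y_{5,-3}(Ω₂) = (0.041829, -0.001833) ; Δ = (0.001579, -0.001002)
  [-2]  conj(Y_{5,-2})(Ω₁) = (-0.248790, -0.209386) ; Y_{5,-2}(Ω₂) = (-0.190433, 0.005562) ; Δ = (0.048542, 0.038490)
  [-1]  conj(Y_{5,-1})(Ω₁) = (0.046557, -0.127620) ; Y_{5,-1}(Ω₂) = (0.510517, -0.007454) ; Δ = (0.022817, -0.065499)
  [+0]  conj(Y_{5,0})(Ω₁) = (-0.295080, -0.000000) ; Y_{5,0}(Ω₂) = (-0.527086, 0.000000) ; Δ = (0.155533, 0.000000)
  [+1]  conj(Y_{5,1})(Ω₁) = (-0.046557, -0.127620) ; Y_{5,1}(Ω₂) = (-0.510517, -0.007454) ; Δ = (0.022817, 0.065499)
  [+2]  conj(Y_{5,2})(Ω₁) = (-0.248790, 0.209386) ; Y_{5,2}(Ω₂) = (-0.190433, -0.005562) ; Δ = (0.048542, -0.038490)
  [+3]  conj(Y_{5,3})(Ω₁) = (-0.038732, -0.022248) ; Y_{5,3}(Ω₂) = (-0.041829, -0.001833) ; Δ = (0.001579, 0.001002)
  [+4]  conj(Y_{5,4})(Ω₁) = (-0.068256, 0.393893) ; Y_{5,4}(Ω₂) = (-0.005862, -0.000343) ; Δ = (0.000535, -0.002285)
  [+5]  conj(Y_{5,5})(Ω₁) = (0.323640, -0.058298) ; Y_{5,5}(Ω₂) = (-0.000485, -0.000036) ; Δ = (-0.000159, 0.000017)
Accumulated sum (0.302161, -0.000000); after 4π/(2l+1) scaling, (0.345188, -0.000000) ⇒ P_5 = 0.345188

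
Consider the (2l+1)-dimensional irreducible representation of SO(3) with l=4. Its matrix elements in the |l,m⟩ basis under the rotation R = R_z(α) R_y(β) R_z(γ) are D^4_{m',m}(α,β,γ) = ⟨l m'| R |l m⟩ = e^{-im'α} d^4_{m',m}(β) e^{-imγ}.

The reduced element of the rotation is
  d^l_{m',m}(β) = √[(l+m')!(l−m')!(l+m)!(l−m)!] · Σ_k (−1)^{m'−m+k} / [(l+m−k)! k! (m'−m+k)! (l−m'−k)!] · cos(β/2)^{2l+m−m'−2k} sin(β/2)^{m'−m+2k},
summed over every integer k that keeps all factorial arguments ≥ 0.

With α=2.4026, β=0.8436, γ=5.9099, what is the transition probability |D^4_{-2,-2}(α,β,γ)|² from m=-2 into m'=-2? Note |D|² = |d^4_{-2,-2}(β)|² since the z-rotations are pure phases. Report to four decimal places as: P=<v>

P=0.1505

D^4_{-2,-2}(2.4026,0.8436,5.9099) = e^{-i·-2·2.4026}·d^4_{-2,-2}(0.8436)·e^{-i·-2·5.9099}. Compute d first:
c=cos(0.843600/2)=0.912353, s=sin(0.843600/2)=0.409403; N=√[2·720·2·720]=1440.000000
Admissible k: 0..2 (factorial args all ≥0)
  k=0: (−1)^0·1440.0000/(1440)·0.9124^8·0.4094^0 = +0.480071
  k=1: (−1)^1·1440.0000/(120)·0.9124^6·0.4094^2 = -1.160013
  k=2: (−1)^2·1440.0000/(96)·0.9124^4·0.4094^4 = +0.291978
d^4_{-2,-2}(0.8436) = +0.480071 -1.160013 +0.291978 = -0.387965
|D^4_{-2,-2}|² = |d^4_{-2,-2}(β)|² = (-0.387965)² = 0.150517 (the z-rotation phases have unit modulus)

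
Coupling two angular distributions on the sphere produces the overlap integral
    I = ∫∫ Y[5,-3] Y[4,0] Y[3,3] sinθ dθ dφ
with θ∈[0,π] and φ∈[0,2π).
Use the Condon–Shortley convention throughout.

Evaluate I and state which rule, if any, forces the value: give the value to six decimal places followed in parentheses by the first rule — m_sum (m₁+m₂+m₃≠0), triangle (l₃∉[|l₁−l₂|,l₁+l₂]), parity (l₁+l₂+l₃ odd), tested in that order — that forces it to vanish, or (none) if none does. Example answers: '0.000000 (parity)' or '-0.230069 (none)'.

0.196280 (none)

Rules hold: Σm=0, L=12 even, 1≤3≤9.
N = 11·9·7 = 693
Δ = 6!·4!·2!/13! = 1/180180
Racah Σ t=2..4: t=2:+1/576 t=3:−1/144 t=4:+1/576 = -1/288
⇒ 3j(5 4 3; 0 0 0)² = 20/1001, sgn +1
Racah Σ t=4..4: t=4:+1/2304 = 1/2304
⇒ 3j(5 4 3; -3 0 3)² = 5/143, sgn +1
4πI² = N·(3j₀)²·(3jₘ)² = 900/1859
I = +1·√(0.484131/4π) = 0.19628026
No selection rule forces the value: the integral is nonzero (none).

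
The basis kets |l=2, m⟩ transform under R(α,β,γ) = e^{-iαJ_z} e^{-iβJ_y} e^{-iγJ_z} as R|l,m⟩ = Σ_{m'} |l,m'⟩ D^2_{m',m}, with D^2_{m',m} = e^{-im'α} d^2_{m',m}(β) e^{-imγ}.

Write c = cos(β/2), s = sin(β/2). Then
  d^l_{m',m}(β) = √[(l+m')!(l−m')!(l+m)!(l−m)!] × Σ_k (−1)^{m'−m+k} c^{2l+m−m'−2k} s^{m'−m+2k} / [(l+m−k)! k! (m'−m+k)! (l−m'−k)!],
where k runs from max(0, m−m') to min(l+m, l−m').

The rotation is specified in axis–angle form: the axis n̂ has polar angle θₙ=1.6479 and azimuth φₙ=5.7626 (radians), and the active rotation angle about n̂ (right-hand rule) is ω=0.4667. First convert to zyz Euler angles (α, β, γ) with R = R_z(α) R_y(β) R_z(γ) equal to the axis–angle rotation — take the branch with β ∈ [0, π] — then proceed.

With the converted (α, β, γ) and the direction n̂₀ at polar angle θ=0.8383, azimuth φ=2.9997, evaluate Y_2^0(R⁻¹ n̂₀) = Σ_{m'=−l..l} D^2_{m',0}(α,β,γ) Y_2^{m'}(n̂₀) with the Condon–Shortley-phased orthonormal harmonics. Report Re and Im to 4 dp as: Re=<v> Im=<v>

Re=0.1842 Im=0.0000

Axis–angle → zyz. n̂ = (sinθₙcosφₙ, sinθₙsinφₙ, cosθₙ) = (+0.864951, -0.495910, -0.077027), ω = 0.4667.
R = I cosω + sinω [n̂]ₓ + (1−cosω) n̂n̂ᵀ gives
  R = [+0.973066, -0.011214, -0.230256; -0.080529, +0.919358, -0.385092; +0.216006, +0.393262, +0.893692]
β = atan2(√(R₁₃²+R₂₃²), R₃₃) = 0.465288; α = atan2(R₂₃, R₁₃) mod 2π = 4.173498; γ = atan2(R₃₂, −R₃₁) mod 2π = 2.073076
Need the full column D^2_{m',0} for m'=−2..2 at α=4.1735, β=0.4653, γ=2.0731.
cos(β/2)=0.973060, sin(β/2)=0.230551
d^2_{-2,0}: single k=2 term ⇒ +0.123279;  D = -0.058346+0.108598i
d^2_{-1,0}: k∈[1..2] ⇒ +0.520310 -0.029209 = +0.491101;  D = -0.252025-0.421501i
d^2_{0,0}: k∈[0..2] ⇒ +0.896518 -0.201314 +0.002825 = +0.698029;  D = +0.698029+0.000000i
d^2_{1,0}: k∈[0..1] ⇒ -0.520310 +0.029209 = -0.491101;  D = +0.252025-0.421501i
d^2_{2,0}: single k=0 term ⇒ +0.123279;  D = -0.058346-0.108598i
Y_2^{m'}(θ=0.8383,φ=2.9997) and Σ D·Y over m':
  (-0.0583+0.1086i)·(+0.2050+0.0598i)  (-0.2520-0.4215i)·(-0.3803-0.0543i)  (+0.6980+0.0000i)·(+0.1077+0.0000i)  (+0.2520-0.4215i)·(+0.3803-0.0543i)  (-0.0583-0.1086i)·(+0.2050-0.0598i)
Y_2^0(R⁻¹ n̂) = +0.184170-0.000000i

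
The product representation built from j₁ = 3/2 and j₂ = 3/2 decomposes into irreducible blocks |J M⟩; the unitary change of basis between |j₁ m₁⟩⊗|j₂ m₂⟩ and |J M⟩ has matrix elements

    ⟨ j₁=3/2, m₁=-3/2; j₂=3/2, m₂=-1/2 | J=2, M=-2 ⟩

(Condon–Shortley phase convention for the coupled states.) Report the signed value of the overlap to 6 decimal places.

−√(1/2) ≈ -0.707107

j₁+j₂−J=1  J+j₁−j₂=2  J−j₁+j₂=2  j₁+j₂+J+1=6
(j₁±m₁, j₂±m₂, J±M) = (0,3,1,2,0,4)
P² = 8
sum k=1..1:
  [1] −1/4 = -1/4
S = -1/4
C² = P²·S² = 1/2 ; C = -0.707107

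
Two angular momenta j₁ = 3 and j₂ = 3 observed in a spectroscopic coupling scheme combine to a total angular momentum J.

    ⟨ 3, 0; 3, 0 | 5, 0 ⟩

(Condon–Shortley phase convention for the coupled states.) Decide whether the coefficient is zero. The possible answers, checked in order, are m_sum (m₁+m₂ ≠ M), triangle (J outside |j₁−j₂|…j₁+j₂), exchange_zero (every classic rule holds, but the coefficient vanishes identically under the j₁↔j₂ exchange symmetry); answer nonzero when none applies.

m-sum: m₁+m₂ = 0+0 = 0, M = 0  ✓
triangle: |j₁−j₂| = 0 ≤ J = 5 ≤ j₁+j₂ = 6  ✓
exchange: j₁=j₂ and m₁=m₂, and (−1)^(j₁+j₂−J) = (−1)^1 = −1 forces ⟨j₁m₁;j₂m₂|JM⟩ = −⟨j₂m₂;j₁m₁|JM⟩ = −⟨j₁m₁;j₂m₂|JM⟩ ⇒ the coefficient vanishes identically
Racah sum check: Σ_k collapses to 0 ⇒ CG = 0

exchange_zero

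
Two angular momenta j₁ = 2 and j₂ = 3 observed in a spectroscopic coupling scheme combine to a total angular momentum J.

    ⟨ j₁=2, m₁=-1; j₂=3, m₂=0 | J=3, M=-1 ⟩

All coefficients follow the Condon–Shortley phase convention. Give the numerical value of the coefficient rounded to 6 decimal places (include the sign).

−√(1/30) = -0.182574

√[7·2!2!4!/9! · 1!3!3!3!2!4!] = √(96/5)
  +(−1)^1/∏(1,1,2,2,0,2)! = -1/8  (running -1/8)
  +(−1)^2/∏(2,0,1,1,1,3)! = 1/12  (running -1/24)
⟨..|..⟩ = √(96/5)·(-1/24) = -0.182574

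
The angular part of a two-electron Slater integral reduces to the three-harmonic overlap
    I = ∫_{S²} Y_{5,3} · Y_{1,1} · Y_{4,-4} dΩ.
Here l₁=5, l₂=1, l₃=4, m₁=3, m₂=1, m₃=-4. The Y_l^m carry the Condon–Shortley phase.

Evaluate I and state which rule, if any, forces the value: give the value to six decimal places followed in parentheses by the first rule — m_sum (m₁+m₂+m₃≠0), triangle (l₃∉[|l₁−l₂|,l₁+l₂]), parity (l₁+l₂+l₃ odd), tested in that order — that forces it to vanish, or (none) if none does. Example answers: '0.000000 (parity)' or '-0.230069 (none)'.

Checks pass: Σm=0; 10 even; l₃=4∈[4,6].
(2·5+1)(2·1+1)(2·4+1) = 297
Δ: 2! 8! 0! / 11! → 1/495
sum: t=1:−1/576 = -1/576
3j²(5 1 4; 0 0 0) = Δ·Π!·Σ² = 5/99  (sign -1)
sum: t=2:+1/80640 = 1/80640
3j²(5 1 4; 3 1 -4) = Δ·Π!·Σ² = 1/495  (sign +1)
combine: 4πI² = 297·5/99·1/495 = 1/33
take √, sign -1: I = -0.04910640
No selection rule forces the value: the integral is nonzero (none).

-0.049106 (none)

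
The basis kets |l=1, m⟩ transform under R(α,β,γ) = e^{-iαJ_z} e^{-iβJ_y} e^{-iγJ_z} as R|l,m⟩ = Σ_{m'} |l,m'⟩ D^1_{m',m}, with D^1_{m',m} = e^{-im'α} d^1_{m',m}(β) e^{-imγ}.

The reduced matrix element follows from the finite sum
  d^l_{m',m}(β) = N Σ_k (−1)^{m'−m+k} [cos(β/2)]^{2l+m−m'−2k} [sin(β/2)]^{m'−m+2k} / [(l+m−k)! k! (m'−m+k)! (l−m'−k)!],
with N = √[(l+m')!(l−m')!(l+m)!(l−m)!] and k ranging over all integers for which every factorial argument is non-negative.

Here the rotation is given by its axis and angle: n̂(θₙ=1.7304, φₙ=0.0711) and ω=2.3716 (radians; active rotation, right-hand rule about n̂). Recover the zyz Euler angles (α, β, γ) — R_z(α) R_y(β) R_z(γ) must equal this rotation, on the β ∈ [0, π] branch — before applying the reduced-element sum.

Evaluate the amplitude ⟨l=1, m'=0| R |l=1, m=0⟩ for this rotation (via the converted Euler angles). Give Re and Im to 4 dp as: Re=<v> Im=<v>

Axis–angle → zyz. n̂ = (sinθₙcosφₙ, sinθₙsinφₙ, cosθₙ) = (+0.984796, +0.070137, -0.158927), ω = 2.3716.
R = I cosω + sinω [n̂]ₓ + (1−cosω) n̂n̂ᵀ gives
  R = [+0.948158, +0.229292, -0.220047; +0.008024, -0.709465, -0.704695; -0.317697, +0.666397, -0.674525]
β = atan2(√(R₁₃²+R₂₃²), R₃₃) = 2.311118; α = atan2(R₂₃, R₁₃) mod 2π = 4.409724; γ = atan2(R₃₂, −R₃₁) mod 2π = 1.125931
D^1_{0,0}(4.4097,2.3111,1.1259) = e^{-i·0·4.4097}·d^1_{0,0}(2.3111)·e^{-i·0·1.1259}. Compute d first:
Half-angle: c=0.403407, s=0.915021. N=√(1·1·1·1)=1.000000
Admissible k: 0..1 (factorial args all ≥0)
  k=0: (−1)^0·1.0000/(1)·0.4034^2·0.9150^0 = +0.162737
  k=1: (−1)^1·1.0000/(1)·0.4034^0·0.9150^2 = -0.837263
d^1_{0,0}(2.3111) = +0.162737 -0.837263 = -0.674525
D = (+1.000000+0.000000i)·(-0.674525)·(+1.000000+0.000000i) = -0.674525+0.000000i

Re=-0.6745 Im=0.0000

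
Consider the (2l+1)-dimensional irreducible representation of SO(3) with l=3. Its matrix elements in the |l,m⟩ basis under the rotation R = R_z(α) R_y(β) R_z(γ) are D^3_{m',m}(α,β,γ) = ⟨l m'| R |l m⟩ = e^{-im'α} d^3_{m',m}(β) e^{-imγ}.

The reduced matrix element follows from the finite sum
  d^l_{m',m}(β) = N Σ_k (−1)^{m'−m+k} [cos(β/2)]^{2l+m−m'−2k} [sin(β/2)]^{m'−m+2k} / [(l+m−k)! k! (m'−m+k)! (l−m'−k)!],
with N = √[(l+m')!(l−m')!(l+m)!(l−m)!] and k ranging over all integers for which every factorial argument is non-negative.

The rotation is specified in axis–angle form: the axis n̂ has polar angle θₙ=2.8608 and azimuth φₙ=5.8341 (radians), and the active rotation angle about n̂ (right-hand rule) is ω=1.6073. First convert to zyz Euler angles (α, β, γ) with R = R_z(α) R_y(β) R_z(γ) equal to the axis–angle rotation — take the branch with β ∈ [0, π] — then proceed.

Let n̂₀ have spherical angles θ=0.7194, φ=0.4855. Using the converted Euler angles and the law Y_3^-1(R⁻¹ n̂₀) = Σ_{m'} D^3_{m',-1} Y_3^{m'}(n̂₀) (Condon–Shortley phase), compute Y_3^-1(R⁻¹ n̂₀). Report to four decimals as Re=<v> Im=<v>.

Axis–angle → zyz. n̂ = (sinθₙcosφₙ, sinθₙsinφₙ, cosθₙ) = (+0.249640, -0.120308, -0.960836), ω = 1.6073.
R = I cosω + sinω [n̂]ₓ + (1−cosω) n̂n̂ᵀ gives
  R = [+0.028099, +0.929066, -0.368845; -0.991326, -0.021493, -0.129658; -0.128389, +0.369289, +0.920403]
β = atan2(√(R₁₃²+R₂₃²), R₃₃) = 0.401685; α = atan2(R₂₃, R₁₃) mod 2π = 3.479625; γ = atan2(R₃₂, −R₃₁) mod 2π = 1.236203
Need the full column D^3_{m',-1} for m'=−3..3 at α=3.4796, β=0.4017, γ=1.2362.
cos(β/2)=0.979899, sin(β/2)=0.199495
d^3_{-3,-1}: single k=2 term ⇒ +0.142114;  D = +0.089305-0.110548i
d^3_{-2,-1}: k∈[1..2] ⇒ +0.569952 -0.047247 = +0.522706;  D = -0.175041+0.492526i
d^3_{-1,-1}: k∈[0..2] ⇒ +0.885294 -0.293548 +0.009125 = +0.600870;  D = +0.002067-0.600867i
d^3_{0,-1}: k∈[0..2] ⇒ -0.624352 +0.077634 -0.001073 = -0.547790;  D = -0.179886-0.517412i
d^3_{1,-1}: k∈[0..2] ⇒ +0.220161 -0.012167 +0.000063 = +0.208057;  D = -0.129628-0.162740i
d^3_{2,-1}: k∈[0..1] ⇒ -0.047247 +0.000979 = -0.046268;  D = -0.039197-0.024582i
d^3_{3,-1}: single k=0 term ⇒ +0.005890;  D = -0.005746-0.001298i
Y_3^{m'}(θ=0.7194,φ=0.4855) and Σ D·Y over m':
  (+0.0893-0.1105i)·(+0.0136-0.1186i)  (-0.1750+0.4925i)·(+0.1884-0.2755i)  (+0.0021-0.6009i)·(+0.3445-0.1818i)  (-0.1799-0.5174i)·(-0.0480+0.0000i)  (-0.1296-0.1627i)·(-0.3445-0.1818i)  (-0.0392-0.0246i)·(+0.1884+0.2755i)  (-0.0057-0.0013i)·(-0.0136-0.1186i)
Y_3^-1(R⁻¹ n̂) = +0.005346+0.011283i

Re=0.0053 Im=0.0113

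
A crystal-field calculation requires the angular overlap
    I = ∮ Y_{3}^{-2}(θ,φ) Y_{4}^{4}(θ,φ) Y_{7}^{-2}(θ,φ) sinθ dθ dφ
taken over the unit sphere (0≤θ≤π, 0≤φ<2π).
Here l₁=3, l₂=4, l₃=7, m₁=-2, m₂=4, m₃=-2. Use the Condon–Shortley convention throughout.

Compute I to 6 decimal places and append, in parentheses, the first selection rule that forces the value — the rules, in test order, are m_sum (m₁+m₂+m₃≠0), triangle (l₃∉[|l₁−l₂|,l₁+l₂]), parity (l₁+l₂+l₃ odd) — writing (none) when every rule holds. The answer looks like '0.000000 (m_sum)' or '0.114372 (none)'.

Rules hold: Σm=0, L=14 even, 1≤7≤7.
N = 7·9·15 = 945
Δ = 0!·6!·8!/15! = 1/45045
Racah Σ t=0..0: t=0:+1/20736 = 1/20736
⇒ 3j(3 4 7; 0 0 0)² = 35/1287, sgn -1
Racah Σ t=0..0: t=0:+1/4838400 = 1/4838400
⇒ 3j(3 4 7; -2 4 -2)² = 1/5005, sgn -1
4πI² = N·(3j₀)²·(3jₘ)² = 105/20449
I = +1·√(0.00513473/4π) = 0.02021407
No selection rule forces the value: the integral is nonzero (none).

0.020214 (none)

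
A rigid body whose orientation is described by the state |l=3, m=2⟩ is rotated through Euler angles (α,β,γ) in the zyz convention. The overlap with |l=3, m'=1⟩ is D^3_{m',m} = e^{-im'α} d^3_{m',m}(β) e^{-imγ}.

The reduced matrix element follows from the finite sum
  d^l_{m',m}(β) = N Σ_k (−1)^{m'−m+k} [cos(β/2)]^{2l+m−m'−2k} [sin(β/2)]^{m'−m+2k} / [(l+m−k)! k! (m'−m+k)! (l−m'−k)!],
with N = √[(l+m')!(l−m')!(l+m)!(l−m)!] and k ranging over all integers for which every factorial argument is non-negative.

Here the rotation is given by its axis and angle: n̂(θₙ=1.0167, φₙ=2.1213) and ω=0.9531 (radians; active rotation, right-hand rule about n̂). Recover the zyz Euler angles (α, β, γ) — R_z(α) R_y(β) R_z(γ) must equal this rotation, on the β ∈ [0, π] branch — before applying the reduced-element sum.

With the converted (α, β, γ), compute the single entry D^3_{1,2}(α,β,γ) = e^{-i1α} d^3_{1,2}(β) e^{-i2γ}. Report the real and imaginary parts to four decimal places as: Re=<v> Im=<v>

Axis–angle → zyz. n̂ = (sinθₙcosφₙ, sinθₙsinφₙ, cosθₙ) = (-0.444846, +0.724743, +0.526175), ω = 0.9531.
R = I cosω + sinω [n̂]ₓ + (1−cosω) n̂n̂ᵀ gives
  R = [+0.662438, -0.564624, +0.492316; +0.293267, +0.800206, +0.523129; -0.689326, -0.202161, +0.695673]
β = atan2(√(R₁₃²+R₂₃²), R₃₃) = 0.801440; α = atan2(R₂₃, R₁₃) mod 2π = 0.815733; γ = atan2(R₃₂, −R₃₁) mod 2π = 5.997911
D^3_{1,2}(0.8157,0.8014,5.9979) = e^{-i·1·0.8157}·d^3_{1,2}(0.8014)·e^{-i·2·5.9979}. Compute d first:
Half-angle: c=0.920780, s=0.390081. N=√(24·2·120·1)=75.894664
Admissible k: 1..2 (factorial args all ≥0)
  k=1: (−1)^0·75.8947/(24)·0.9208^5·0.3901^1 = +0.816461
  k=2: (−1)^1·75.8947/(12)·0.9208^3·0.3901^3 = -0.293065
d^3_{1,2}(0.8014) = +0.816461 -0.293065 = +0.523396
Phases: e^{-i·(1)·0.8157}=+0.685334-0.728228i, e^{-i·(2)·5.9979}=+0.841605+0.540093i ⇒ D=+0.507743-0.127047i

Re=0.5077 Im=-0.1270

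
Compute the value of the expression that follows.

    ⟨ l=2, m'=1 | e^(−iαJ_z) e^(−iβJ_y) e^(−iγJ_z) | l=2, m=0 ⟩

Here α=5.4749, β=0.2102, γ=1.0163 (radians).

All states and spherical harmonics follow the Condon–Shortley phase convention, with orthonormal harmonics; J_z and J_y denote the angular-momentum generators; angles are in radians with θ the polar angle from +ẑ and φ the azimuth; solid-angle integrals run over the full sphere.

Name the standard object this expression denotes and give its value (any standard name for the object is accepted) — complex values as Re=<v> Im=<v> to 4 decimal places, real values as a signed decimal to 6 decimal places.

This is a Wigner D-matrix element — the rotation-matrix element ⟨l m'| R(α,β,γ) |l m⟩ in the angular-momentum basis.
First d^2_{1,0}(β=0.2102), then the phase factors e^{-i(1)α} and e^{-i(0)γ}:
With c≡cos(β/2)=0.994482 and s≡sin(β/2)=0.104907, N=[6·1·2·2]^{1/2}=4.898979
Admissible k: 0..1 (factorial args all ≥0)
  k=0: (−1)^1·4.8990/(2)·0.9945^3·0.1049^1 = -0.252737
  k=1: (−1)^2·4.8990/(2)·0.9945^1·0.1049^3 = +0.002812
d^2_{1,0}(0.2102) = -0.252737 +0.002812 = -0.249925
D = (+0.690739+0.723104i)·(-0.249925)·(+1.000000+0.000000i) = -0.172633-0.180722i

Wigner D-matrix element, Re=-0.1726 Im=-0.1807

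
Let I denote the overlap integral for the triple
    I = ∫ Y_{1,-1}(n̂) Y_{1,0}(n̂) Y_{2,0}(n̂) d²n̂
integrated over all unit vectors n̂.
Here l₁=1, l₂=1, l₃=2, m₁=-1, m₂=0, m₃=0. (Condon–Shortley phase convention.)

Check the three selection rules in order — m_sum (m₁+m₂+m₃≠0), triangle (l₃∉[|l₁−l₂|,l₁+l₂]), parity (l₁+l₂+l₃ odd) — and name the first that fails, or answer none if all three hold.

m_sum

m₁+m₂+m₃ = -1 + 0 + 0 = -1  ✗
triangle: |1−1|=0 ≤ l₃=2 ≤ 1+1=2
parity: l₁+l₂+l₃ = 4 is even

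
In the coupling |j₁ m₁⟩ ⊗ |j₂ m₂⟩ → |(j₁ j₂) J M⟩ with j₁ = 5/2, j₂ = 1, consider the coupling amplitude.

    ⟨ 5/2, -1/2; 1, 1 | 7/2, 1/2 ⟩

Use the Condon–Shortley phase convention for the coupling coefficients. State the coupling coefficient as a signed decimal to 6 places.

+√(2/7) ≈ +0.534522

j₁+j₂−J=0  J+j₁−j₂=5  J−j₁+j₂=2  j₁+j₂+J+1=8
(j₁±m₁, j₂±m₂, J±M) = (2,3,2,0,4,3)
P² = 1152/7
sum k=0..0:
  [0] +1/24 = 1/24
S = 1/24
C² = P²·S² = 2/7 ; C = +0.534522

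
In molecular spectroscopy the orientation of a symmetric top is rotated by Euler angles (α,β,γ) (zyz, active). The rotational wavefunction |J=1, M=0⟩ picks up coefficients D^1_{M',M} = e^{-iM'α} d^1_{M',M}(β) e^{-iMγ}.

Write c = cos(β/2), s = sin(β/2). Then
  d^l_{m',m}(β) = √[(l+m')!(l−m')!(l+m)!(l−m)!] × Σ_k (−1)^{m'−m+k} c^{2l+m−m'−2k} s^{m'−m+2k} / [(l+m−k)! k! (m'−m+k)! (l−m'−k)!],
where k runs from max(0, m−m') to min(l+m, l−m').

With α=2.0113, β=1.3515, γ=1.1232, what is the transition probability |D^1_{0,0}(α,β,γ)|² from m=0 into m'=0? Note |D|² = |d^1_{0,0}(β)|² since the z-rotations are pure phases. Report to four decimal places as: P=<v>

P=0.0473

Split into d^1_{0,0}(β=1.3515) × two z-phases.
c=cos(1.351500/2)=0.780238, s=sin(1.351500/2)=0.625483; N=√[1·1·1·1]=1.000000
Admissible k: 0..1 (factorial args all ≥0)
  k=0: (−1)^0·1.0000/(1)·0.7802^2·0.6255^0 = +0.608771
  k=1: (−1)^1·1.0000/(1)·0.7802^0·0.6255^2 = -0.391229
d^1_{0,0}(1.3515) = +0.608771 -0.391229 = +0.217543
|D^1_{0,0}|² = |d^1_{0,0}(β)|² = (+0.217543)² = 0.047325 (the z-rotation phases have unit modulus)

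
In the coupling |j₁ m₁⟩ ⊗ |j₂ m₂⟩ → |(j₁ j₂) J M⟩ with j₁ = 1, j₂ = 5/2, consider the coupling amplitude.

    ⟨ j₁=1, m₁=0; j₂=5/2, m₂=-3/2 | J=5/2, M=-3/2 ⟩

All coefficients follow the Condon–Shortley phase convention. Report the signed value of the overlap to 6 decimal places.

triangle: 1!×1!×4!/7! = 24/5040
(j±m)!: 1!×1!×1!×4!×1!×4! = 576
prefactor² = (2J+1)×Δ×N² = 576/35
  k=0: +1/(0!×1!×1!×1!×0!×3!) = 1/6
  k=1: −1/(1!×0!×0!×0!×1!×4!) = -1/24
Σ = 1/8  ⇒  CG² = 576/35×(1/8)² = 9/35
CG = +√(9/35) = +0.507093

+0.507093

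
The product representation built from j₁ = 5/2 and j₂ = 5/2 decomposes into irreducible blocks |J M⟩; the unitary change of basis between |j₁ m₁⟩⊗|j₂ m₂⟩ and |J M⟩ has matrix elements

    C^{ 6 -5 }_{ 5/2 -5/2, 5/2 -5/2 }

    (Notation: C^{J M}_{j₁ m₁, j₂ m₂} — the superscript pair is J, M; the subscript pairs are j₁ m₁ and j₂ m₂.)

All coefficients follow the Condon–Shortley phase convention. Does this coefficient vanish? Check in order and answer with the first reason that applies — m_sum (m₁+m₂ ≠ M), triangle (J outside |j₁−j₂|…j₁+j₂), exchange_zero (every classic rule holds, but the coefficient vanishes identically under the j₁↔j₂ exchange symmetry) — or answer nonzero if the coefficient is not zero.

triangle

m-sum: m₁+m₂ = -5/2+(-5/2) = -5, M = -5  ✓
triangle: need |j₁−j₂| ≤ J ≤ j₁+j₂, i.e. J ∈ [0, 5]; J = 6 is outside ✗ ⇒ coefficient is 0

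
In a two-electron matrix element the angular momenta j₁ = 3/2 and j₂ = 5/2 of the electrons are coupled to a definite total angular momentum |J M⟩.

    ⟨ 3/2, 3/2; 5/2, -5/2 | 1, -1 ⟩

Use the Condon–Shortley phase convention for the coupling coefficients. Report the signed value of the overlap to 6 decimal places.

√[3·3!0!2!/6! · 3!0!0!5!0!2!] = √(72)
  +(−1)^0/∏(0,3,0,0,0,2)! = 1/12  (running 1/12)
⟨..|..⟩ = √(72)·(1/12) = +0.707107

+√(1/2) ≈ +0.707107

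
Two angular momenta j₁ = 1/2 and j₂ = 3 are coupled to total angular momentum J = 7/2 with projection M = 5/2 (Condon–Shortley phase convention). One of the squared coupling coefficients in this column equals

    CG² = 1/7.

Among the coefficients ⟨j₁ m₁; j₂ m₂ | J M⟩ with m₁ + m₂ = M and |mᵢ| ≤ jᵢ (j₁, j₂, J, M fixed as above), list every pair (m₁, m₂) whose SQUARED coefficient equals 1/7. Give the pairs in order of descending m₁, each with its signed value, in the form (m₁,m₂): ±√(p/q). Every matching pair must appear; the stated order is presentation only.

(-1/2,3): +√(1/7)

Admissible pairs with m₁+m₂ = M = 5/2: (-1/2,3), (1/2,2)
  (m₁,m₂)=(1/2,2): CG² = 6/7, CG = +√(6/7)
  (m₁,m₂)=(-1/2,3): CG² = 1/7, CG = +√(1/7)   ← matches the target
Pairs with CG² = 1/7: (-1/2,3): +√(1/7)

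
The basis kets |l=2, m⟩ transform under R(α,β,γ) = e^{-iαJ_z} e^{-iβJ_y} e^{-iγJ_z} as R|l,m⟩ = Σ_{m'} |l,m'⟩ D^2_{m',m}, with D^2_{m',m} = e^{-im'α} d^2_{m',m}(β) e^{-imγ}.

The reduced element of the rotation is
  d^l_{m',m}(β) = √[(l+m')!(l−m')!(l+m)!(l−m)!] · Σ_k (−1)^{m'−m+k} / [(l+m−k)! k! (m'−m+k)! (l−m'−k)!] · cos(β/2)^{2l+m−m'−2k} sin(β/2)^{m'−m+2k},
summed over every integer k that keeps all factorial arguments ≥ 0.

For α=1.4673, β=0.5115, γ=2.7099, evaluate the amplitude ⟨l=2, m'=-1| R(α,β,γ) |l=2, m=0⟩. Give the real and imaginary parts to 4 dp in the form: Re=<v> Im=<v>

Re=0.0540 Im=0.5200

First d^2_{-1,0}(β=0.5115), then the phase factors e^{-i(-1)α} and e^{-i(0)γ}:
c=cos(0.511500/2)=0.967474, s=sin(0.511500/2)=0.252971; N=√[1·6·2·2]=4.898979
k∈{1,2} keeps every argument non-negative
  k=1: (−1)^0·4.8990/(2)·0.9675^3·0.2530^1 = +0.561131
  k=2: (−1)^1·4.8990/(2)·0.9675^1·0.2530^3 = -0.038364
d^2_{-1,0}(0.5115) = +0.561131 -0.038364 = +0.522767
Phases: e^{-i·(-1)·1.4673}=+0.103312+0.994649i, e^{-i·(0)·2.7099}=+1.000000+0.000000i ⇒ D=+0.054008+0.519969i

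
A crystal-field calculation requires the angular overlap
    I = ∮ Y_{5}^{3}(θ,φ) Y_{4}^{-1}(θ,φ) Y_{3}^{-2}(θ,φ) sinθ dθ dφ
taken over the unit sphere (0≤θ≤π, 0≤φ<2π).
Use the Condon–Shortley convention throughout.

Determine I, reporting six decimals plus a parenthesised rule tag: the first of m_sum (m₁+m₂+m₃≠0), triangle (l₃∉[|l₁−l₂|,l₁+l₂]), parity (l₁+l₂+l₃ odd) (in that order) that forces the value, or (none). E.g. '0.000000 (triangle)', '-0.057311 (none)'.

m-sum 0 ✓  L=12 even ✓  1≤3≤9 ✓
Π(2lᵢ+1) = 11×9×7 = 693
triangle coeff Δ(5,4,3) = 1/180180
Σ_t [2,4]: t=2:+1/576 t=3:−1/144 t=4:+1/576 = -1/288
(3j)²=20/1001 [(5 4 3; 0 0 0)], sign=+1
Σ_t [1,2]: t=1:−1/1440 t=2:+1/1152 = 1/5760
(3j)²=1/858 [(5 4 3; 3 -1 -2)], sign=-1
⇒ 4πI² = 30/1859
I = (-1)√(30/1859/(4π)) = -0.03583571
No selection rule forces the value: the integral is nonzero (none).

-0.035836 (none)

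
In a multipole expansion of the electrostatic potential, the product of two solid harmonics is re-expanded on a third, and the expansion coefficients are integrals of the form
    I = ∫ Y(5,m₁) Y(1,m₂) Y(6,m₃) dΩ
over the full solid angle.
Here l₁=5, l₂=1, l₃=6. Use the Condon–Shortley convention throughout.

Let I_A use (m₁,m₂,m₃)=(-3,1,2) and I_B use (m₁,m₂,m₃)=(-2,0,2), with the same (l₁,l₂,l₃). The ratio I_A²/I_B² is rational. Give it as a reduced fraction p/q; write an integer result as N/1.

Shared (l₁,l₂,l₃)=(5,1,6): N and (l;000)² cancel in I_A²/I_B².
A: Δ = 0!·10!·2!/13! = 1/858; Racah Σ t=0..0: t=0:+1/161280 = 1/161280; ⇒ 3j(5 1 6; -3 1 2)² = 1/143, sgn +1
B: Δ = 0!·10!·2!/13! = 1/858; Racah Σ t=0..0: t=0:+1/30240 = 1/30240; ⇒ 3j(5 1 6; -2 0 2)² = 16/429, sgn +1
I_A²/I_B² = (1/143)/(16/429) = 3/16

3/16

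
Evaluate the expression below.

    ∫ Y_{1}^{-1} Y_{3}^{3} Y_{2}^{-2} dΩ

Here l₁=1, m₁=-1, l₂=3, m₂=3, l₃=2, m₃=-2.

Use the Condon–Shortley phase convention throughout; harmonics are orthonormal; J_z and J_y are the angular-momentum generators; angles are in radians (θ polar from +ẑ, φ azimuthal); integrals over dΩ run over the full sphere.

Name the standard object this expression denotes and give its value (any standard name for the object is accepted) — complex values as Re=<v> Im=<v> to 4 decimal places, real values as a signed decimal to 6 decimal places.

This is a Gaunt coefficient — the integral of a triple product of spherical harmonics over the sphere.
Rules hold: Σm=0, L=6 even, 2≤2≤4.
N = 3·7·5 = 105
Δ = 2!·0!·4!/7! = 1/105
Racah Σ t=1..1: t=1:−1/4 = -1/4
⇒ 3j(1 3 2; 0 0 0)² = 3/35, sgn -1
Racah Σ t=2..2: t=2:+1/48 = 1/48
⇒ 3j(1 3 2; -1 3 -2)² = 1/7, sgn +1
4πI² = N·(3j₀)²·(3jₘ)² = 9/7
I = -1·√(1.28571/4π) = -0.31986543

Gaunt coefficient, -0.319865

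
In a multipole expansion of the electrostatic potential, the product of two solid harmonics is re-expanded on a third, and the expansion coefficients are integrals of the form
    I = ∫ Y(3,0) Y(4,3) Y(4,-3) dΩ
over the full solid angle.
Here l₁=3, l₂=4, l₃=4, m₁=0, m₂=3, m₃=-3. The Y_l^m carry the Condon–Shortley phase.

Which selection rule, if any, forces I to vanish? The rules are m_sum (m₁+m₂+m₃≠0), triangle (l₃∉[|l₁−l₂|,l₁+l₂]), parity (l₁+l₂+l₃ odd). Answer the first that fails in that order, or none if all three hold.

Σmᵢ = 0  ✓
l₃∈[|l₁−l₂|,l₁+l₂]=[1,7], have l₃=4  ✓
Σlᵢ = 11 ⇒ odd  ✗

parity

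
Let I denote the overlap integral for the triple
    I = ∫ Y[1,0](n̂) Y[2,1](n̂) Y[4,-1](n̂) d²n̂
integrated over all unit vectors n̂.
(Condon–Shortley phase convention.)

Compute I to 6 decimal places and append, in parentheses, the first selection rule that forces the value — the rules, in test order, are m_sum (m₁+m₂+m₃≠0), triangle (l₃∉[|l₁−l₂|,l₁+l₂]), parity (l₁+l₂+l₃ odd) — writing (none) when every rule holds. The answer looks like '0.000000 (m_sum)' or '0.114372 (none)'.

triangle: need 1≤l₃≤3, have 4; I=0

0.000000 (triangle)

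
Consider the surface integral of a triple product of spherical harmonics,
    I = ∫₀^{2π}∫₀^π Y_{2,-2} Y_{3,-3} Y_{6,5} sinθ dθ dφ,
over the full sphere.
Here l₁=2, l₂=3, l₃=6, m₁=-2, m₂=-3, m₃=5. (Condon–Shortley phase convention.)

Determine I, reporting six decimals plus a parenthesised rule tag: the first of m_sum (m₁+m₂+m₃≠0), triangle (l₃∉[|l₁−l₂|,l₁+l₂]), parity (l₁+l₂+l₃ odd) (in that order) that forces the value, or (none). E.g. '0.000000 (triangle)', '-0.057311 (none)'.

0.000000 (triangle)

triangle: need 1≤l₃≤5, have 6; I=0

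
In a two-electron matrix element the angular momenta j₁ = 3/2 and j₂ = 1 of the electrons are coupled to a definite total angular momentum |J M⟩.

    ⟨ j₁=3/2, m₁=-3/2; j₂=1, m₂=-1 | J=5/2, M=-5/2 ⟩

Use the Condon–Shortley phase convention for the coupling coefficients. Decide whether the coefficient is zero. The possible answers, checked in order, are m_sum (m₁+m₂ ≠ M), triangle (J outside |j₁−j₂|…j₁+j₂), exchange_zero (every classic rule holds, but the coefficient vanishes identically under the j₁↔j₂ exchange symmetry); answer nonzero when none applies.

m-sum: m₁+m₂ = -3/2+(-1) = -5/2, M = -5/2  ✓
triangle: |j₁−j₂| = 1/2 ≤ J = 5/2 ≤ j₁+j₂ = 5/2  ✓
exchange: j₁≠j₂ or m₁≠m₂ — the exchange symmetry imposes no constraint here
value check: CG = +1 = +1.000000 ≠ 0

nonzero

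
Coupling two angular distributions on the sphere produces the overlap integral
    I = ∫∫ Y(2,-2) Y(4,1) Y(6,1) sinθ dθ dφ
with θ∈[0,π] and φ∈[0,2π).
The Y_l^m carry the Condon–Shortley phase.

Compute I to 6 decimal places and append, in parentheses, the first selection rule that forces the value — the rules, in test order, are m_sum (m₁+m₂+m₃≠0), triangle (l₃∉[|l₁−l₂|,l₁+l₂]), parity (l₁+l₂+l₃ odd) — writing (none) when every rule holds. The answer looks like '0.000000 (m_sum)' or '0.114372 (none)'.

-0.094091 (none)

Checks pass: Σm=0; 12 even; l₃=6∈[2,6].
(2·2+1)(2·4+1)(2·6+1) = 585
Δ: 0! 4! 8! / 13! → 1/6435
sum: t=0:+1/2304 = 1/2304
3j²(2 4 6; 0 0 0) = Δ·Π!·Σ² = 5/143  (sign +1)
sum: t=0:+1/17280 = 1/17280
3j²(2 4 6; -2 1 1) = Δ·Π!·Σ² = 7/1287  (sign -1)
combine: 4πI² = 585·5/143·7/1287 = 175/1573
take √, sign -1: I = -0.09409136
No selection rule forces the value: the integral is nonzero (none).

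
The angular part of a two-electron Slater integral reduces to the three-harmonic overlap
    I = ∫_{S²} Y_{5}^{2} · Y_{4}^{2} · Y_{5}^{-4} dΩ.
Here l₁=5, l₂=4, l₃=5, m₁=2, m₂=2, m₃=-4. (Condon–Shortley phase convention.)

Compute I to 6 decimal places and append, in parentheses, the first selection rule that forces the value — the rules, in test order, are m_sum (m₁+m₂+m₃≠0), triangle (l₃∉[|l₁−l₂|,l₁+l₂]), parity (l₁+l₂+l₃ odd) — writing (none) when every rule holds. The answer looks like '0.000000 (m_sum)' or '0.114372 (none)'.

m-sum 0 ✓  L=14 even ✓  1≤5≤9 ✓
Π(2lᵢ+1) = 11×9×11 = 1089
triangle coeff Δ(5,4,5) = 1/3153150
Σ_t [0,4]: t=0:+1/69120 t=1:−1/1728 t=2:+1/576 t=3:−1/1728 t=4:+1/69120 = 7/11520
(3j)²=2/143 [(5 4 5; 0 0 0)], sign=-1
Σ_t [2,3]: t=2:+1/11520 t=3:−1/25920 = 1/20736
(3j)²=5/429 [(5 4 5; 2 2 -4)], sign=-1
⇒ 4πI² = 30/169
I = (+1)√(30/169/(4π)) = 0.11885360
No selection rule forces the value: the integral is nonzero (none).

0.118854 (none)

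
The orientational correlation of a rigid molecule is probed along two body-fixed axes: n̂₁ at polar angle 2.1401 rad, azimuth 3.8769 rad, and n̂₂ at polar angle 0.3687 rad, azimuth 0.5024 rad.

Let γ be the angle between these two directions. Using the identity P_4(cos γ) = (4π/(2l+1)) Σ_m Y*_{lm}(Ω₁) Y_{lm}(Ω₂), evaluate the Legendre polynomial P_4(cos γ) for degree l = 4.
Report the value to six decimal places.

Term-by-term m-sum for l=4 (normalisation 4π/9 = 1.396263):
  m=-4: (-0.21827 + 0.04433j) × (-0.00317 - 0.00676j) = 0.00099 + 0.00133j  (running Σ = 0.00099 + 0.00133j)
  m=-3: (-0.23919 + 0.32454j) × (0.00347 - 0.05455j) = 0.01687 + 0.01417j  (running Σ = 0.01786 + 0.01551j)
  m=-2: (0.02454 + 0.24416j) × (0.11862 - 0.18671j) = 0.04850 + 0.02438j  (running Σ = 0.06636 + 0.03989j)
  m=-1: (-0.15388 - 0.13919j) × (0.43082 - 0.23670j) = -0.09924 - 0.02354j  (running Σ = -0.03288 + 0.01635j)
  m=0: (-0.29218 + 0.00000j) × (0.35913 + 0.00000j) = -0.10493 + 0.00000j  (running Σ = -0.13781 + 0.01635j)
  m=1: (0.15388 - 0.13919j) × (-0.43082 - 0.23670j) = -0.09924 + 0.02354j  (running Σ = -0.23706 + 0.03989j)
  m=2: (0.02454 - 0.24416j) × (0.11862 + 0.18671j) = 0.04850 - 0.02438j  (running Σ = -0.18856 + 0.01551j)
  m=3: (0.23919 + 0.32454j) × (-0.00347 - 0.05455j) = 0.01687 - 0.01417j  (running Σ = -0.17169 + 0.00133j)
  m=4: (-0.21827 - 0.04433j) × (-0.00317 + 0.00676j) = 0.00099 - 0.00133j  (running Σ = -0.17070 - 0.00000j)
Σ over m = -0.17070 - 0.00000j; ×(4π/9) → -0.23834 - 0.00000j. Real part: -0.238336

-0.238336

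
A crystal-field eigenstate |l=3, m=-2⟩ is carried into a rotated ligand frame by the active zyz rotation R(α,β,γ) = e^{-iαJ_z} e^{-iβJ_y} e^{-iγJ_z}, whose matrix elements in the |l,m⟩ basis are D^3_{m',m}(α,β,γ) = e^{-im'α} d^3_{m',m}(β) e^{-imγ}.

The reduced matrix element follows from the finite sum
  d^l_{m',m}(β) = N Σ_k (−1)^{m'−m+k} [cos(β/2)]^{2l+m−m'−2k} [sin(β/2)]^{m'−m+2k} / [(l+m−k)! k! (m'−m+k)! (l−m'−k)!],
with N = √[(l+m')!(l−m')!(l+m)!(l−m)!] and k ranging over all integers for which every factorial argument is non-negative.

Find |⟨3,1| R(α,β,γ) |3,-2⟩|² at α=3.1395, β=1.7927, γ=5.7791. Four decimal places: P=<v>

P=0.0255

Split into d^3_{1,-2}(β=1.7927) × two z-phases.
With c≡cos(β/2)=0.624465 and s≡sin(β/2)=0.781053, N=[24·2·1·120]^{1/2}=75.894664
The bounds max(0,m−m')=0 and min(l+m,l−m')=1 give 2 terms
  k=0: (−1)^3·75.8947/(12)·0.6245^3·0.7811^3 = -0.733830
  k=1: (−1)^4·75.8947/(24)·0.6245^1·0.7811^5 = +0.573998
d^3_{1,-2}(1.7927) = -0.733830 +0.573998 = -0.159832
|D^3_{1,-2}|² = |d^3_{1,-2}(β)|² = (-0.159832)² = 0.025546 (the z-rotation phases have unit modulus)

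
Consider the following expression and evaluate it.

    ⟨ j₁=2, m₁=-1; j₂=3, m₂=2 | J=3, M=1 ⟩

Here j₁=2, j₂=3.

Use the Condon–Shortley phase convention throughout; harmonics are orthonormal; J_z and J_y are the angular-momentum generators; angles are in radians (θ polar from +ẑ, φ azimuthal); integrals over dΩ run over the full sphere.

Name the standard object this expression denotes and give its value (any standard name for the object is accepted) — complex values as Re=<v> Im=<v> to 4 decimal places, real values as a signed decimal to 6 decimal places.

Clebsch–Gordan coefficient, +√(1/4) ≈ +0.500000

This is a Clebsch–Gordan (vector-coupling) coefficient.
√[7·2!2!4!/9! · 1!3!5!1!4!2!] = √(64)
  +(−1)^1/∏(1,1,2,4,0,0)! = -1/48  (running -1/48)
  +(−1)^2/∏(2,0,1,3,1,1)! = 1/12  (running 1/16)
⟨..|..⟩ = √(64)·(1/16) = +0.500000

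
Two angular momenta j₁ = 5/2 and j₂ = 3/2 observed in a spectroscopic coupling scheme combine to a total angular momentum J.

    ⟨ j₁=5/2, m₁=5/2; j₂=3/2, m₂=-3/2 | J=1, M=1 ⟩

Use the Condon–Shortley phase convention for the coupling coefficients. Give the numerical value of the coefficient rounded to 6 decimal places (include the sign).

triangle: 3!×2!×0!/6! = 12/720
(j±m)!: 5!×0!×0!×3!×2!×0! = 1440
prefactor² = (2J+1)×Δ×N² = 72
  k=0: +1/(0!×3!×0!×0!×2!×0!) = 1/12
Σ = 1/12  ⇒  CG² = 72×(1/12)² = 1/2
CG = +√(1/2) = +0.707107

+√(1/2) ≈ +0.707107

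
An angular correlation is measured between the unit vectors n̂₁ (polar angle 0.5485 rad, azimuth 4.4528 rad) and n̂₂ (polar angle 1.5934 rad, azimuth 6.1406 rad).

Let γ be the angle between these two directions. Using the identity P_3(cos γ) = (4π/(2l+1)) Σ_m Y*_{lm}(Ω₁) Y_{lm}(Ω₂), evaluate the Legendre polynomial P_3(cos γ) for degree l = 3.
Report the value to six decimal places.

Term-by-term m-sum for l=3 (normalisation 4π/7 = 1.795196):
  [-3]  conj(Y_{3,-3})(Ω₁) = 0.04154 + 0.04210j ; Y_{3,-3}(Ω₂) = 0.37934 + 0.17294j ; Δ = 0.00848 + 0.02315j
  [-2]  conj(Y_{3,-2})(Ω₁) = -0.20584 + 0.11763j ; Y_{3,-2}(Ω₂) = -0.02215 - 0.00649j ; Δ = 0.00532 - 0.00127j
  [-1]  conj(Y_{3,-1})(Ω₁) = -0.11422 - 0.43007j ; Y_{3,-1}(Ω₂) = -0.31900 - 0.04580j ; Δ = 0.01674 + 0.14242j
  [+0]  conj(Y_{3,0})(Ω₁) = 0.20401 + 0.00000j ; Y_{3,0}(Ω₂) = 0.02528 + 0.00000j ; Δ = 0.00516 + 0.00000j
  [+1]  conj(Y_{3,1})(Ω₁) = 0.11422 - 0.43007j ; Y_{3,1}(Ω₂) = 0.31900 - 0.04580j ; Δ = 0.01674 - 0.14242j
  [+2]  conj(Y_{3,2})(Ω₁) = -0.20584 - 0.11763j ; Y_{3,2}(Ω₂) = -0.02215 + 0.00649j ; Δ = 0.00532 + 0.00127j
  [+3]  conj(Y_{3,3})(Ω₁) = -0.04154 + 0.04210j ; Y_{3,3}(Ω₂) = -0.37934 + 0.17294j ; Δ = 0.00848 - 0.02315j
Total Σ_m = 0.06624 - 0.00000j. Multiply by 1.795196: 0.11892 - 0.00000j. P_3(cos γ) = 0.118921

0.118921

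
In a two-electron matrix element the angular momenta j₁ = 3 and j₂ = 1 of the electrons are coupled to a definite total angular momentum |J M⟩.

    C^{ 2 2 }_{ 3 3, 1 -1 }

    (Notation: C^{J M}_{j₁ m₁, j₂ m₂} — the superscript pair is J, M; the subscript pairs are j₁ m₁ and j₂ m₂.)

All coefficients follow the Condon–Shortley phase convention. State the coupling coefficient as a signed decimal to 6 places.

triangle: 2!×4!×0!/7! = 48/5040
(j±m)!: 6!×0!×0!×2!×4!×0! = 34560
prefactor² = (2J+1)×Δ×N² = 11520/7
  k=0: +1/(0!×2!×0!×0!×4!×0!) = 1/48
Σ = 1/48  ⇒  CG² = 11520/7×(1/48)² = 5/7
CG = +√(5/7) = +0.845154

+√(5/7) ≈ +0.845154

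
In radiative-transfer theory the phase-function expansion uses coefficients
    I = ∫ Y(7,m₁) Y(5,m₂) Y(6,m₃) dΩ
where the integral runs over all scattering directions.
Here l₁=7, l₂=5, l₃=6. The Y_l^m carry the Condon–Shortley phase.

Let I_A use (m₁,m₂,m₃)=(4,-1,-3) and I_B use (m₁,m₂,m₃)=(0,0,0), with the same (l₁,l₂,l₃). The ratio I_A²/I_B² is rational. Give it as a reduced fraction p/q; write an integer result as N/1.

33/4900

Same 7,5,6: normalisation and zero-m 3j drop out of the ratio.
A: Δ: 6! 8! 4! / 19! → 1/174594420; sum: t=0:+1/12441600 t=1:−1/1036800 t=2:+1/967680 t=3:−1/8709120 = 1/29030400; 3j²(7 5 6; 4 -1 -3) = Δ·Π!·Σ² = 9/146965  (sign -1)
B: Δ: 6! 8! 4! / 19! → 1/174594420; sum: t=1:−1/4147200 t=2:+1/207360 t=3:−1/82944 t=4:+1/207360 t=5:−1/4147200 = -1/345600; 3j²(7 5 6; 0 0 0) = Δ·Π!·Σ² = 420/46189  (sign -1)
I_A²/I_B² = (9/146965)/(420/46189) = 33/4900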